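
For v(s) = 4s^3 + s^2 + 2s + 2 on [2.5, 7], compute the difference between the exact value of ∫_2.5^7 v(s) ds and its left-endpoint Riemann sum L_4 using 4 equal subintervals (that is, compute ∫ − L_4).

710.6484375

Exact integral: ∫_2.5^7 v(s) ds = 2522.8125.
L_4 = 1812.1640625.
Error = 2522.8125 − 1812.1640625 = 710.6484375.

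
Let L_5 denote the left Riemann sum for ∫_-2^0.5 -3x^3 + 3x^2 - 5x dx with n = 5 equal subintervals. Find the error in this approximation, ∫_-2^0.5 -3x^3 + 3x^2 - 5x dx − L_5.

Exact integral: ∫_-2^0.5 f(x) dx = 29.453125.
L_5 = 42.5.
Error = 29.453125 − 42.5 = -13.046875.

-13.046875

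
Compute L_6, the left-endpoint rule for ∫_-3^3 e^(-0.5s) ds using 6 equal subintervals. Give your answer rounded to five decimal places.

Δs = (3 − (-3))/6 = 1.
Left endpoints: -3, -2, -1, 0, 1, 2.
f(-3) ≈ 4.48169, f(-2) ≈ 2.71828, f(-1) ≈ 1.64872, f(0) ≈ 1.00000, f(1) ≈ 0.60653, f(2) ≈ 0.36788.
Sum = Δs · [f(-3) + f(-2) + f(-1) + ...].
Sum ≈ 10.82310.

10.82310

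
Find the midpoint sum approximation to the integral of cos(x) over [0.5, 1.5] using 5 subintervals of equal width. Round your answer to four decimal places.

Δx = (1.5 − 0.5)/5 = 0.2.
Midpoints: 0.6, 0.8, 1, 1.2, 1.4.
f(0.6) ≈ 0.8253, f(0.8) ≈ 0.6967, f(1) ≈ 0.5403, f(1.2) ≈ 0.3624, f(1.4) ≈ 0.1700.
Sum = Δx · [f(0.6) + f(0.8) + f(1) + f(1.2) + f(1.4)].
Sum ≈ 0.5189.

0.5189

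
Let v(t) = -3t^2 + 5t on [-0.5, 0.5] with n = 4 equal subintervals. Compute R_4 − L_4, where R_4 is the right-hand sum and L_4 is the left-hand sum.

1.25

R_4 = 0.34375.
L_4 = -0.90625.
R_4 − L_4 = 1.25.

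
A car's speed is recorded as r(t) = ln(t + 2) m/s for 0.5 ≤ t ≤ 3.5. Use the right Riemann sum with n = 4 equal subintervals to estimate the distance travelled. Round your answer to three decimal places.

4.371

Δt = (3.5 − 0.5)/4 = 0.75.
Right endpoints: 1.25, 2, 2.75, 3.5.
r(1.25) ≈ 1.179, r(2) ≈ 1.386, r(2.75) ≈ 1.558, r(3.5) ≈ 1.705.
Sum = Δt · [r(1.25) + r(2) + r(2.75) + r(3.5)].
Sum ≈ 4.371.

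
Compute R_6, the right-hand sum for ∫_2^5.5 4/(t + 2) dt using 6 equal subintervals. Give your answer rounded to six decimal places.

Δt = (5.5 − 2)/6 = 7/12.
Right endpoints: 31/12, 19/6, 3.75, 13/3, 59/12, 5.5.
f(31/12) = 48/55, f(19/6) = 24/31, f(3.75) = 16/23, f(13/3) = 12/19, f(59/12) = 48/83, f(5.5) = 8/15.
Sum = Δt · [f(31/12) + f(19/6) + f(3.75) + ...].
Sum ≈ 2.383382.

2.383382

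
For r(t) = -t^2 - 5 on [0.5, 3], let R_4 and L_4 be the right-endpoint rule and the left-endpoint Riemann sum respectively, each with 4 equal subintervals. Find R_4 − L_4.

R_4 = -24.35546875.
L_4 = -18.88671875.
R_4 − L_4 = -5.46875.

-5.46875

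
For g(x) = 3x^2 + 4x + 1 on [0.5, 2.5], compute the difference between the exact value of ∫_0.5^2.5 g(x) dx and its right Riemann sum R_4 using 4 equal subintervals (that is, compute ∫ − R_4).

Exact integral: ∫_0.5^2.5 g(x) dx = 29.5.
R_4 = 36.25.
Error = 29.5 − 36.25 = -6.75.

-6.75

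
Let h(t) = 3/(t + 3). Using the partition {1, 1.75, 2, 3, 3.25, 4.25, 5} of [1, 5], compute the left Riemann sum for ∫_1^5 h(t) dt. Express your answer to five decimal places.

Subinterval widths: 0.75, 0.25, 1, 0.25, 1, 0.75.
Left endpoints: 1, 1.75, 2, 3, 3.25, 4.25.
h(1) = 0.75, h(1.75) = 12/19, h(2) = 0.6, h(3) = 0.5, h(3.25) = 0.48, h(4.25) = 12/29.
Sum = Σ Δt_i · h(t_i).
Sum ≈ 2.23574.

2.23574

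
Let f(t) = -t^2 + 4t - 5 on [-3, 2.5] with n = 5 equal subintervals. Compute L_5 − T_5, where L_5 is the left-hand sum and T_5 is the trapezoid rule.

L_5 = -61.93.
T_5 = -48.3175.
L_5 − T_5 = -13.6125.

-13.6125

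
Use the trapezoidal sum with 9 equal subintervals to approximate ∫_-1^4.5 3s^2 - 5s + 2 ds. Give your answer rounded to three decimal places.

56.027

Δs = (4.5 − (-1))/9 = 11/18.
f(-1) = 10, f(-7/18) = 475/108, f(2/9) = 28/27, f(5/6) = -1/12, f(13/9) = 28/27, f(37/18) = 475/108, f(8/3) = 10, f(59/18) = 1927/108, f(35/9) = 754/27, f(4.5) = 40.25.
T_9 = (Δs/2)·[f(s_0) + 2f(s_1) + ... + 2f(s_{8}) + f(s_9)].
Sum ≈ 56.027.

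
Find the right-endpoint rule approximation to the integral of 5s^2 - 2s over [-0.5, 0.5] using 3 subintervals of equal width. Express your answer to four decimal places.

0.1759

Δs = (0.5 − (-0.5))/3 = 1/3.
Right endpoints: -1/6, 1/6, 0.5.
f(-1/6) = 17/36, f(1/6) = -7/36, f(0.5) = 0.25.
Sum = Δs · [f(-1/6) + f(1/6) + f(0.5)].
Sum ≈ 0.1759.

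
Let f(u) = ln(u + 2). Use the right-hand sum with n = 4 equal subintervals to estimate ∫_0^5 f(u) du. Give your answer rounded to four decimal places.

7.9723

Δu = (5 − 0)/4 = 1.25.
Right endpoints: 1.25, 2.5, 3.75, 5.
f(1.25) ≈ 1.1787, f(2.5) ≈ 1.5041, f(3.75) ≈ 1.7492, f(5) ≈ 1.9459.
Sum = Δu · [f(1.25) + f(2.5) + f(3.75) + f(5)].
Sum ≈ 7.9723.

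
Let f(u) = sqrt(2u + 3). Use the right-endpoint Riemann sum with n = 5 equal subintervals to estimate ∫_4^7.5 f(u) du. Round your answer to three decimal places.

Δu = (7.5 − 4)/5 = 0.7.
Right endpoints: 4.7, 5.4, 6.1, 6.8, 7.5.
f(4.7) ≈ 3.521, f(5.4) ≈ 3.715, f(6.1) ≈ 3.899, f(6.8) ≈ 4.074, f(7.5) ≈ 4.243.
Sum = Δu · [f(4.7) + f(5.4) + f(6.1) + f(6.8) + f(7.5)].
Sum ≈ 13.616.

13.616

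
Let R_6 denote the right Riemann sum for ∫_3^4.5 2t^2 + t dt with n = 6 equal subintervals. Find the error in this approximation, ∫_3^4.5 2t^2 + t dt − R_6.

Exact integral: ∫_3^4.5 f(t) dt = 48.375.
R_6 = 51.40625.
Error = 48.375 − 51.40625 = -3.03125.

-3.03125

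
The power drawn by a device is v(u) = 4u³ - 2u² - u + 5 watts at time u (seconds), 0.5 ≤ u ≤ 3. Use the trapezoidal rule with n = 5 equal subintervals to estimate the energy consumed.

73.125

Δu = (3 − 0.5)/5 = 0.5.
v(0.5) = 4.5, v(1) = 6, v(1.5) = 12.5, v(2) = 27, v(2.5) = 52.5, v(3) = 92.
T_5 = (Δu/2)·[v(u_0) + 2v(u_1) + ... + 2v(u_{4}) + v(u_5)].
Sum = 73.125.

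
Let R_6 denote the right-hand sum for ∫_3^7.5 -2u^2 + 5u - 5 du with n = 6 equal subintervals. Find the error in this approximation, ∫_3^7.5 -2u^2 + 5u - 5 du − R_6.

27.84375

Exact integral: ∫_3^7.5 f(u) du = -167.625.
R_6 = -195.46875.
Error = -167.625 − (-195.46875) = 27.84375.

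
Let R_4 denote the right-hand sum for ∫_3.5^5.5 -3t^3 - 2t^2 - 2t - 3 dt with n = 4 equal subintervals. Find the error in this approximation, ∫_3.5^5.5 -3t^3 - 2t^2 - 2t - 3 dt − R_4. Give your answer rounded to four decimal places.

106.1667

Exact integral: ∫_3.5^5.5 f(t) dt ≈ -680.083333.
R_4 = -786.25.
Error ≈ -680.083333 − (-786.25) ≈ 106.1667.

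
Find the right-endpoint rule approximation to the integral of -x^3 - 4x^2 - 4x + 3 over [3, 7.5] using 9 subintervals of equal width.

-1532.4375

Δx = (7.5 − 3)/9 = 0.5.
Right endpoints: 3.5, 4, 4.5, 5, 5.5, 6, 6.5, 7, 7.5.
f(3.5) = -102.875, f(4) = -141, f(4.5) = -187.125, f(5) = -242, f(5.5) = -306.375, f(6) = -381, f(6.5) = -466.625, f(7) = -564, f(7.5) = -673.875.
Sum = Δx · [f(3.5) + f(4) + f(4.5) + ...].
Sum = -1532.4375.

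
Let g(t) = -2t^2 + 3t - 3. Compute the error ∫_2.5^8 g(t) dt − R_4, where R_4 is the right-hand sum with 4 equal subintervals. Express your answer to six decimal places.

Exact integral: ∫_2.5^8 g(t) dt ≈ -260.79166667.
R_4 = -332.3203125.
Error ≈ -260.79166667 − (-332.3203125) ≈ 71.528646.

71.528646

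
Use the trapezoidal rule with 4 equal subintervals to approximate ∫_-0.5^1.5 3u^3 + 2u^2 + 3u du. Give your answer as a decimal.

9.625

Δu = (1.5 − (-0.5))/4 = 0.5.
f(-0.5) = -1.375, f(0) = 0, f(0.5) = 2.375, f(1) = 8, f(1.5) = 19.125.
T_4 = (Δu/2)·[f(u_0) + 2f(u_1) + 2f(u_2) + 2f(u_3) + f(u_4)].
Sum = 9.625.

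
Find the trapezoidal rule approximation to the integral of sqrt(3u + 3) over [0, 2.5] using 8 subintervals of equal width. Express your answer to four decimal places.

Δu = (2.5 − 0)/8 = 0.3125.
f(0) ≈ 1.7321, f(0.3125) ≈ 1.9843, f(0.625) ≈ 2.2079, f(0.9375) ≈ 2.4109, f(1.25) ≈ 2.5981, f(1.5625) ≈ 2.7726, f(1.875) ≈ 2.9368, f(2.1875) ≈ 3.0923, f(2.5) ≈ 3.2404.
T_8 = (Δu/2)·[f(u_0) + 2f(u_1) + ... + 2f(u_{7}) + f(u_8)].
Sum ≈ 6.4029.

6.4029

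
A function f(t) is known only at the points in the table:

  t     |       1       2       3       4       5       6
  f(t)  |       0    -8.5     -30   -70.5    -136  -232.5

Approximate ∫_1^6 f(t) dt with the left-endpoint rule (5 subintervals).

Δt = 1.
Sum = 1·[0 + (-8.5) + (-30) + (-70.5) + (-136)] = -245.

-245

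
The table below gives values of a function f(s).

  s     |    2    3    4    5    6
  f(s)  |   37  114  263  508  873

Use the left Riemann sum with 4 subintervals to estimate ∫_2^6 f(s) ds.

922

Δs = 1.
Sum = 1·[37 + 114 + 263 + 508] = 922.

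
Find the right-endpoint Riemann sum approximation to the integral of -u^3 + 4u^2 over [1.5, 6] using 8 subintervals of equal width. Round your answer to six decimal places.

-62.786865

Δu = (6 − 1.5)/8 = 0.5625.
Right endpoints: 2.0625, 2.625, 3.1875, 3.75, 4.3125, 4.875, 5.4375, 6.
f(2.0625) = 33759/4096, f(2.625) = 4851/512, f(3.1875) = 33813/4096, f(3.75) = 3.515625, f(4.3125) = -23805/4096, f(4.875) = -10647/512, f(5.4375) = -174087/4096, f(6) = -72.
Sum = Δu · [f(2.0625) + f(2.625) + f(3.1875) + ...].
Sum ≈ -62.786865.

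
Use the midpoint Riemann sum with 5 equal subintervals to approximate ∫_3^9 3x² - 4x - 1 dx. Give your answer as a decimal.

549.84

Δx = (9 − 3)/5 = 1.2.
Midpoints: 3.6, 4.8, 6, 7.2, 8.4.
f(3.6) = 23.48, f(4.8) = 48.92, f(6) = 83, f(7.2) = 125.72, f(8.4) = 177.08.
Sum = Δx · [f(3.6) + f(4.8) + f(6) + f(7.2) + f(8.4)].
Sum = 549.84.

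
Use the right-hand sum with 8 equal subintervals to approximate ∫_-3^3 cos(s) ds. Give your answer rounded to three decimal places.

Δs = (3 − (-3))/8 = 0.75.
Right endpoints: -2.25, -1.5, -0.75, 0, 0.75, 1.5, 2.25, 3.
f(-2.25) ≈ -0.628, f(-1.5) ≈ 0.071, f(-0.75) ≈ 0.732, f(0) ≈ 1.000, f(0.75) ≈ 0.732, f(1.5) ≈ 0.071, f(2.25) ≈ -0.628, f(3) ≈ -0.990.
Sum = Δs · [f(-2.25) + f(-1.5) + f(-0.75) + ...].
Sum ≈ 0.269.

0.269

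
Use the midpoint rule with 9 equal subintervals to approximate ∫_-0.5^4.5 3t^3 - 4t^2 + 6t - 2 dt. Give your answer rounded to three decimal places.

Δt = (4.5 − (-0.5))/9 = 5/9.
Midpoints: -2/9, 1/3, 8/9, 13/9, 2, 23/9, 28/9, 11/3, 38/9.
f(-2/9) = -866/243, f(1/3) = -1/3, f(8/9) = 554/243, f(13/9) = 1789/243, f(2) = 18, f(23/9) = 9059/243, f(28/9) = 16594/243, f(11/3) = 1027/9, f(38/9) = 43214/243.
Sum = Δt · [f(-2/9) + f(1/3) + f(8/9) + ...].
Sum ≈ 234.033.

234.033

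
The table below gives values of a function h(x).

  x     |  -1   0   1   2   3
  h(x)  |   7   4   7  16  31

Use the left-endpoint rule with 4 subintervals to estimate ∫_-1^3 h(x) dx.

34

Δx = 1.
Sum = 1·[7 + 4 + 7 + 16] = 34.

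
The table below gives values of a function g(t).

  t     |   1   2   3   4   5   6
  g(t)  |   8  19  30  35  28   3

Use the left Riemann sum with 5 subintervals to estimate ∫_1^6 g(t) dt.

120

Δt = 1.
Sum = 1·[8 + 19 + 30 + 35 + 28] = 120.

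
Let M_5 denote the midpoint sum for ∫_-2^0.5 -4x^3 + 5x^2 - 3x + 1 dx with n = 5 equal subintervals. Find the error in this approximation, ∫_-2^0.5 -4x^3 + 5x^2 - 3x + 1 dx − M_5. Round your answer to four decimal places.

0.7292

Exact integral: ∫_-2^0.5 f(x) dx ≈ 37.604167.
M_5 = 36.875.
Error ≈ 37.604167 − 36.875 ≈ 0.7292.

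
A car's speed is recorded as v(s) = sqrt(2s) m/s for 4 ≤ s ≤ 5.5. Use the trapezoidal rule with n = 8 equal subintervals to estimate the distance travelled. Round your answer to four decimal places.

Δs = (5.5 − 4)/8 = 0.1875.
v(4) ≈ 2.8284, v(4.1875) ≈ 2.8940, v(4.375) ≈ 2.9580, v(4.5625) ≈ 3.0208, v(4.75) ≈ 3.0822, v(4.9375) ≈ 3.1425, v(5.125) ≈ 3.2016, v(5.3125) ≈ 3.2596, v(5.5) ≈ 3.3166.
T_8 = (Δs/2)·[v(s_0) + 2v(s_1) + ... + 2v(s_{7}) + v(s_8)].
Sum ≈ 4.6183.

4.6183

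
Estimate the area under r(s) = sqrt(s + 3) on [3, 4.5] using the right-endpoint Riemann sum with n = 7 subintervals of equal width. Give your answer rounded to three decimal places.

Δs = (4.5 − 3)/7 = 3/14.
Right endpoints: 45/14, 24/7, 51/14, 27/7, 57/14, 30/7, 4.5.
r(45/14) ≈ 2.493, r(24/7) ≈ 2.535, r(51/14) ≈ 2.577, r(27/7) ≈ 2.619, r(57/14) ≈ 2.659, r(30/7) ≈ 2.699, r(4.5) ≈ 2.739.
Sum = Δs · [r(45/14) + r(24/7) + r(51/14) + ...].
Sum ≈ 3.926.

3.926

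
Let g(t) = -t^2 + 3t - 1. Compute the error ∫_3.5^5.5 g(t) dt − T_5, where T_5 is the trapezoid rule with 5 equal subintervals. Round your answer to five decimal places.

0.05333

Exact integral: ∫_3.5^5.5 g(t) dt ≈ -16.1666667.
T_5 = -16.22.
Error ≈ -16.1666667 − (-16.22) ≈ 0.05333.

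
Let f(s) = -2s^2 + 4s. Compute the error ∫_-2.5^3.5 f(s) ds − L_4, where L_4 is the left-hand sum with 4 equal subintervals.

13.5

Exact integral: ∫_-2.5^3.5 f(s) ds = -27.
L_4 = -40.5.
Error = -27 − (-40.5) = 13.5.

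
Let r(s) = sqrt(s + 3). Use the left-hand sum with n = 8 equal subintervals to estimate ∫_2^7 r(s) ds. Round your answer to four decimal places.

13.3367

Δs = (7 − 2)/8 = 0.625.
Left endpoints: 2, 2.625, 3.25, 3.875, 4.5, 5.125, 5.75, 6.375.
r(2) ≈ 2.2361, r(2.625) ≈ 2.3717, r(3.25) ≈ 2.5000, r(3.875) ≈ 2.6220, r(4.5) ≈ 2.7386, r(5.125) ≈ 2.8504, r(5.75) ≈ 2.9580, r(6.375) ≈ 3.0619.
Sum = Δs · [r(2) + r(2.625) + r(3.25) + ...].
Sum ≈ 13.3367.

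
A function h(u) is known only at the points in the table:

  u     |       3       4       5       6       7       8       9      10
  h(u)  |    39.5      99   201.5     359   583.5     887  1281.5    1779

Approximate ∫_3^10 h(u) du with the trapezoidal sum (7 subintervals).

Δu = 1.
T_7 = (1/2)·[39.5 + 2·99 + 2·201.5 + 2·359 + 2·583.5 + 2·887 + 2·1281.5 + 1779] = 4320.75.

4320.75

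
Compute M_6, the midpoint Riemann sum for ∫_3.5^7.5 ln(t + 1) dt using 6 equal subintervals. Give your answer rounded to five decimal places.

Δt = (7.5 − 3.5)/6 = 2/3.
Midpoints: 23/6, 4.5, 31/6, 35/6, 6.5, 43/6.
f(23/6) ≈ 1.57554, f(4.5) ≈ 1.70475, f(31/6) ≈ 1.81916, f(35/6) ≈ 1.92181, f(6.5) ≈ 2.01490, f(43/6) ≈ 2.10006.
Sum = Δt · [f(23/6) + f(4.5) + f(31/6) + ...].
Sum ≈ 7.42415.

7.42415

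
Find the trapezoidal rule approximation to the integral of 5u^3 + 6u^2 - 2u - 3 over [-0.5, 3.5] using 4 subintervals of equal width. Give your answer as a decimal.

Δu = (3.5 − (-0.5))/4 = 1.
f(-0.5) = -1.125, f(0.5) = -1.875, f(1.5) = 24.375, f(2.5) = 107.625, f(3.5) = 277.875.
T_4 = (Δu/2)·[f(u_0) + 2f(u_1) + 2f(u_2) + 2f(u_3) + f(u_4)].
Sum = 268.5.

268.5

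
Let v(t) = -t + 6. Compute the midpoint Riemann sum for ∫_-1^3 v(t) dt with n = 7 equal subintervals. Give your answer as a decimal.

Δt = (3 − (-1))/7 = 4/7.
Midpoints: -5/7, -1/7, 3/7, 1, 11/7, 15/7, 19/7.
v(-5/7) = 47/7, v(-1/7) = 43/7, v(3/7) = 39/7, v(1) = 5, v(11/7) = 31/7, v(15/7) = 27/7, v(19/7) = 23/7.
Sum = Δt · [v(-5/7) + v(-1/7) + v(3/7) + ...].
Sum = 20.

20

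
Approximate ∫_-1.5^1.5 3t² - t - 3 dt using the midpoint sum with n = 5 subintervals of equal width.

Δt = (1.5 − (-1.5))/5 = 0.6.
Midpoints: -1.2, -0.6, 0, 0.6, 1.2.
f(-1.2) = 2.52, f(-0.6) = -1.32, f(0) = -3, f(0.6) = -2.52, f(1.2) = 0.12.
Sum = Δt · [f(-1.2) + f(-0.6) + f(0) + f(0.6) + f(1.2)].
Sum = -2.52.

-2.52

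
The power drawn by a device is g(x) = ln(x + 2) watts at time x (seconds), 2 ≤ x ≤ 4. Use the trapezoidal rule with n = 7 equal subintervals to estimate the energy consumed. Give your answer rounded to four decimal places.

Δx = (4 − 2)/7 = 2/7.
g(2) ≈ 1.3863, g(16/7) ≈ 1.4553, g(18/7) ≈ 1.5198, g(20/7) ≈ 1.5805, g(22/7) ≈ 1.6376, g(24/7) ≈ 1.6917, g(26/7) ≈ 1.7430, g(4) ≈ 1.7918.
T_7 = (Δx/2)·[g(x_0) + 2g(x_1) + ... + 2g(x_{6}) + g(x_7)].
Sum ≈ 3.2048.

3.2048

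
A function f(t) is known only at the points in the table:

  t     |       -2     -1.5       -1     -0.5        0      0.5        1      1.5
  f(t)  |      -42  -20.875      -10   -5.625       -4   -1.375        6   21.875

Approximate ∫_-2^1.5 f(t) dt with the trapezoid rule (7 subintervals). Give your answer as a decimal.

Δt = 0.5.
T_7 = (0.5/2)·[(-42) + 2·(-20.875) + 2·(-10) + 2·(-5.625) + 2·(-4) + 2·(-1.375) + 2·6 + 21.875] = -22.96875.

-22.96875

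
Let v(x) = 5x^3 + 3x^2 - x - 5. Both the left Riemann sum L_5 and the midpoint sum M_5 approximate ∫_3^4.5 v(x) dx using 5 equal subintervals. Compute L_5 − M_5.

L_5 = 410.73.
M_5 = 461.6615625.
L_5 − M_5 = -50.9315625.

-50.9315625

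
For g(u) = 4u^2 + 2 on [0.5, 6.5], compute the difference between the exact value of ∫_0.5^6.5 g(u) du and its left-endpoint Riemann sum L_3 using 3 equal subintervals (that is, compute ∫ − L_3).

Exact integral: ∫_0.5^6.5 g(u) du = 378.
L_3 = 226.
Error = 378 − 226 = 152.

152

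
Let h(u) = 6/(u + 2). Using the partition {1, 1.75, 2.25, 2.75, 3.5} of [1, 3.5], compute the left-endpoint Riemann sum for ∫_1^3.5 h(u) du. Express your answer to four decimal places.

Subinterval widths: 0.75, 0.5, 0.5, 0.75.
Left endpoints: 1, 1.75, 2.25, 2.75.
h(1) = 2, h(1.75) = 1.6, h(2.25) = 24/17, h(2.75) = 24/19.
Sum = Σ Δu_i · h(u_i).
Sum ≈ 3.9533.

3.9533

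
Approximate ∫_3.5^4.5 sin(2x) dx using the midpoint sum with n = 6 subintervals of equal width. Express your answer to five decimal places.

0.83638

Δx = (4.5 − 3.5)/6 = 1/6.
Midpoints: 43/12, 3.75, 47/12, 49/12, 4.25, 53/12.
f(43/12) ≈ 0.77295, f(3.75) ≈ 0.93800, f(47/12) ≈ 0.99979, f(49/12) ≈ 0.95151, f(4.25) ≈ 0.79849, f(53/12) ≈ 0.55756.
Sum = Δx · [f(43/12) + f(3.75) + f(47/12) + ...].
Sum ≈ 0.83638.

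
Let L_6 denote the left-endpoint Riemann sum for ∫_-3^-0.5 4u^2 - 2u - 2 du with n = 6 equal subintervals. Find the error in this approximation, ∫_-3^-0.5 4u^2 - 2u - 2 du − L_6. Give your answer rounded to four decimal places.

Exact integral: ∫_-3^-0.5 f(u) du ≈ 39.583333.
L_6 ≈ 48.206019.
Error ≈ 39.583333 − 48.206019 ≈ -8.6227.

-8.6227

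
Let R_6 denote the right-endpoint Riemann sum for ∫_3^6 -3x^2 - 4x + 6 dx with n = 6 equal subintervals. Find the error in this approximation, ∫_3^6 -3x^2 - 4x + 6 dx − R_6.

23.625

Exact integral: ∫_3^6 f(x) dx = -225.
R_6 = -248.625.
Error = -225 − (-248.625) = 23.625.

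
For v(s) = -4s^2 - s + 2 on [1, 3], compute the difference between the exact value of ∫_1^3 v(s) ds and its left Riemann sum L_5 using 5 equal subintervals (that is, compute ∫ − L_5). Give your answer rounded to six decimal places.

Exact integral: ∫_1^3 v(s) ds ≈ -34.66666667.
L_5 = -28.08.
Error ≈ -34.66666667 − (-28.08) ≈ -6.586667.

-6.586667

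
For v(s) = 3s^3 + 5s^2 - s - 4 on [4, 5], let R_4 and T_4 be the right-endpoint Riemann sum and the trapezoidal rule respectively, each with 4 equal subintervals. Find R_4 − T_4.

28.375

R_4 = 398.765625.
T_4 = 370.390625.
R_4 − T_4 = 28.375.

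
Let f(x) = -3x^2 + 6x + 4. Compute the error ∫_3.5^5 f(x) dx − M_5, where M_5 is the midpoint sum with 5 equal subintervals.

Exact integral: ∫_3.5^5 f(x) dx = -37.875.
M_5 = -37.84125.
Error = -37.875 − (-37.84125) = -0.03375.

-0.03375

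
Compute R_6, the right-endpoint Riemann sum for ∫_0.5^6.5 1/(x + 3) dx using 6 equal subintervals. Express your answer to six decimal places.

0.914130

Δx = (6.5 − 0.5)/6 = 1.
Right endpoints: 1.5, 2.5, 3.5, 4.5, 5.5, 6.5.
f(1.5) = 2/9, f(2.5) = 2/11, f(3.5) = 2/13, f(4.5) = 2/15, f(5.5) = 2/17, f(6.5) = 2/19.
Sum = Δx · [f(1.5) + f(2.5) + f(3.5) + ...].
Sum ≈ 0.914130.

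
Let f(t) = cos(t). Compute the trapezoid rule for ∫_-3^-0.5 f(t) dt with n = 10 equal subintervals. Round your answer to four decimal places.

Δt = (-0.5 − (-3))/10 = 0.25.
f(-3) ≈ -0.9900, f(-2.75) ≈ -0.9243, f(-2.5) ≈ -0.8011, f(-2.25) ≈ -0.6282, f(-2) ≈ -0.4161, f(-1.75) ≈ -0.1782, f(-1.5) ≈ 0.0707, f(-1.25) ≈ 0.3153, f(-1) ≈ 0.5403, f(-0.75) ≈ 0.7317, f(-0.5) ≈ 0.8776.
T_10 = (Δt/2)·[f(t_0) + 2f(t_1) + ... + 2f(t_{9}) + f(t_10)].
Sum ≈ -0.3365.

-0.3365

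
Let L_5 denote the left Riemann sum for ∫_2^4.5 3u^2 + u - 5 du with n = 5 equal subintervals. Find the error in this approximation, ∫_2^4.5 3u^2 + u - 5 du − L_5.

Exact integral: ∫_2^4.5 f(u) du = 78.75.
L_5 = 66.25.
Error = 78.75 − 66.25 = 12.5.

12.5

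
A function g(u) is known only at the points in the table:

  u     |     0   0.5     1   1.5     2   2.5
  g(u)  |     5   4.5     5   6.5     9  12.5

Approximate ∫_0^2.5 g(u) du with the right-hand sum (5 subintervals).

18.75

Δu = 0.5.
Sum = 0.5·[4.5 + 5 + 6.5 + 9 + 12.5] = 18.75.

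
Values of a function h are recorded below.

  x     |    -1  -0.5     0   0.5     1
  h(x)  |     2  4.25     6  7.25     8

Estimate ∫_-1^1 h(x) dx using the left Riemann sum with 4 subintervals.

Δx = 0.5.
Sum = 0.5·[2 + 4.25 + 6 + 7.25] = 9.75.

9.75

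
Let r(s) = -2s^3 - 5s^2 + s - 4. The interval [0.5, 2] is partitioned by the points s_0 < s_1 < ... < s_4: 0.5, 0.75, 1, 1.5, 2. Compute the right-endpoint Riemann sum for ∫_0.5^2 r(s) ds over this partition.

-33.4765625

Subinterval widths: 0.25, 0.25, 0.5, 0.5.
Right endpoints: 0.75, 1, 1.5, 2.
r(0.75) = -6.90625, r(1) = -10, r(1.5) = -20.5, r(2) = -38.
Sum = Σ Δs_i · r(s_i).
Sum = -33.4765625.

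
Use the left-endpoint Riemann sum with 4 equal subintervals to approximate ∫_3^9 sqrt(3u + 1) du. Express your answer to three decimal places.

24.265

Δu = (9 − 3)/4 = 1.5.
Left endpoints: 3, 4.5, 6, 7.5.
f(3) ≈ 3.162, f(4.5) ≈ 3.808, f(6) ≈ 4.359, f(7.5) ≈ 4.848.
Sum = Δu · [f(3) + f(4.5) + f(6) + f(7.5)].
Sum ≈ 24.265.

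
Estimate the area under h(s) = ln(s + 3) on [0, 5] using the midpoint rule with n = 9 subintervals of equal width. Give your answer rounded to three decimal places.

8.342

Δs = (5 − 0)/9 = 5/9.
Midpoints: 5/18, 5/6, 25/18, 35/18, 2.5, 55/18, 65/18, 25/6, 85/18.
h(5/18) ≈ 1.187, h(5/6) ≈ 1.344, h(25/18) ≈ 1.479, h(35/18) ≈ 1.598, h(2.5) ≈ 1.705, h(55/18) ≈ 1.801, h(65/18) ≈ 1.889, h(25/6) ≈ 1.969, h(85/18) ≈ 2.044.
Sum = Δs · [h(5/18) + h(5/6) + h(25/18) + ...].
Sum ≈ 8.342.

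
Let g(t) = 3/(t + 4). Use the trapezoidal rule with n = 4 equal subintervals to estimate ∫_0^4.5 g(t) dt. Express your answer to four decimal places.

2.2766

Δt = (4.5 − 0)/4 = 1.125.
g(0) = 0.75, g(1.125) = 24/41, g(2.25) = 0.48, g(3.375) = 24/59, g(4.5) = 6/17.
T_4 = (Δt/2)·[g(t_0) + 2g(t_1) + 2g(t_2) + 2g(t_3) + g(t_4)].
Sum ≈ 2.2766.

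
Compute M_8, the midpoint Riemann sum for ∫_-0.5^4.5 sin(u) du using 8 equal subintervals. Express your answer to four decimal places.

1.1063

Δu = (4.5 − (-0.5))/8 = 0.625.
Midpoints: -0.1875, 0.4375, 1.0625, 1.6875, 2.3125, 2.9375, 3.5625, 4.1875.
f(-0.1875) ≈ -0.1864, f(0.4375) ≈ 0.4237, f(1.0625) ≈ 0.8736, f(1.6875) ≈ 0.9932, f(2.3125) ≈ 0.7373, f(2.9375) ≈ 0.2027, f(3.5625) ≈ -0.4086, f(4.1875) ≈ -0.8654.
Sum = Δu · [f(-0.1875) + f(0.4375) + f(1.0625) + ...].
Sum ≈ 1.1063.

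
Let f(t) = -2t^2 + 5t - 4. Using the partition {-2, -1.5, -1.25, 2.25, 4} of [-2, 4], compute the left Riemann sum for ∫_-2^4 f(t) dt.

-66.84375

Subinterval widths: 0.5, 0.25, 3.5, 1.75.
Left endpoints: -2, -1.5, -1.25, 2.25.
f(-2) = -22, f(-1.5) = -16, f(-1.25) = -13.375, f(2.25) = -2.875.
Sum = Σ Δt_i · f(t_i).
Sum = -66.84375.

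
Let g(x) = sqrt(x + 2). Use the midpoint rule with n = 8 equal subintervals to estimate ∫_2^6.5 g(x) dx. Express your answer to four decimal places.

Δx = (6.5 − 2)/8 = 0.5625.
Midpoints: 2.28125, 2.84375, 3.40625, 3.96875, 4.53125, 5.09375, 5.65625, 6.21875.
g(2.28125) ≈ 2.0691, g(2.84375) ≈ 2.2009, g(3.40625) ≈ 2.3251, g(3.96875) ≈ 2.4431, g(4.53125) ≈ 2.5556, g(5.09375) ≈ 2.6634, g(5.65625) ≈ 2.7670, g(6.21875) ≈ 2.8668.
Sum = Δx · [g(2.28125) + g(2.84375) + g(3.40625) + ...].
Sum ≈ 11.1887.

11.1887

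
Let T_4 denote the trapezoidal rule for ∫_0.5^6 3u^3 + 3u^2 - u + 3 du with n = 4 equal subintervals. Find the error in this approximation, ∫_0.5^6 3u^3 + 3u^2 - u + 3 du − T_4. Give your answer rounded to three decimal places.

-55.892

Exact integral: ∫_0.5^6 f(u) du = 1186.453125.
T_4 ≈ 1242.34473.
Error ≈ 1186.453125 − 1242.34473 ≈ -55.892.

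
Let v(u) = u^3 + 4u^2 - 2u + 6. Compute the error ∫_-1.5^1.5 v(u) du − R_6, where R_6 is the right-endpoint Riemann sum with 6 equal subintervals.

Exact integral: ∫_-1.5^1.5 v(u) du = 27.
R_6 = 27.6875.
Error = 27 − 27.6875 = -0.6875.

-0.6875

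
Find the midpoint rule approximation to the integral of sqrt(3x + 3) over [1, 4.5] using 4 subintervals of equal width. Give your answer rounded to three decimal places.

Δx = (4.5 − 1)/4 = 0.875.
Midpoints: 1.4375, 2.3125, 3.1875, 4.0625.
f(1.4375) ≈ 2.704, f(2.3125) ≈ 3.152, f(3.1875) ≈ 3.544, f(4.0625) ≈ 3.897.
Sum = Δx · [f(1.4375) + f(2.3125) + f(3.1875) + f(4.0625)].
Sum ≈ 11.636.

11.636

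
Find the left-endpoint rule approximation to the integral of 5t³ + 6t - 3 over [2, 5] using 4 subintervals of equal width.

603.890625

Δt = (5 − 2)/4 = 0.75.
Left endpoints: 2, 2.75, 3.5, 4.25.
f(2) = 49, f(2.75) = 117.484375, f(3.5) = 232.375, f(4.25) = 406.328125.
Sum = Δt · [f(2) + f(2.75) + f(3.5) + f(4.25)].
Sum = 603.890625.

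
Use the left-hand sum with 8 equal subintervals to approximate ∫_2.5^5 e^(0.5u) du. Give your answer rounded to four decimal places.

16.0615

Δu = (5 − 2.5)/8 = 0.3125.
Left endpoints: 2.5, 2.8125, 3.125, 3.4375, 3.75, 4.0625, 4.375, 4.6875.
f(2.5) ≈ 3.4903, f(2.8125) ≈ 4.0806, f(3.125) ≈ 4.7707, f(3.4375) ≈ 5.5776, f(3.75) ≈ 6.5208, f(4.0625) ≈ 7.6236, f(4.375) ≈ 8.9129, f(4.6875) ≈ 10.4202.
Sum = Δu · [f(2.5) + f(2.8125) + f(3.125) + ...].
Sum ≈ 16.0615.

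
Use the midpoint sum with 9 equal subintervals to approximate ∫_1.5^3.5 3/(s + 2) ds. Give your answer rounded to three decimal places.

1.356

Δs = (3.5 − 1.5)/9 = 2/9.
Midpoints: 29/18, 11/6, 37/18, 41/18, 2.5, 49/18, 53/18, 19/6, 61/18.
f(29/18) = 54/65, f(11/6) = 18/23, f(37/18) = 54/73, f(41/18) = 54/77, f(2.5) = 2/3, f(49/18) = 54/85, f(53/18) = 54/89, f(19/6) = 18/31, f(61/18) = 54/97.
Sum = Δs · [f(29/18) + f(11/6) + f(37/18) + ...].
Sum ≈ 1.356.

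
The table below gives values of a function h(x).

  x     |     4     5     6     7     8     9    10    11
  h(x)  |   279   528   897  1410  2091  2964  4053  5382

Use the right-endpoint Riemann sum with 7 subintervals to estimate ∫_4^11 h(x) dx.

Δx = 1.
Sum = 1·[528 + 897 + 1410 + 2091 + 2964 + 4053 + 5382] = 17325.

17325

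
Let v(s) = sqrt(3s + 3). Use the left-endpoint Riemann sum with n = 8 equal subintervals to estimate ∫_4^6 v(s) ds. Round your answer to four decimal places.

Δs = (6 − 4)/8 = 0.25.
Left endpoints: 4, 4.25, 4.5, 4.75, 5, 5.25, 5.5, 5.75.
v(4) ≈ 3.8730, v(4.25) ≈ 3.9686, v(4.5) ≈ 4.0620, v(4.75) ≈ 4.1533, v(5) ≈ 4.2426, v(5.25) ≈ 4.3301, v(5.5) ≈ 4.4159, v(5.75) ≈ 4.5000.
Sum = Δs · [v(4) + v(4.25) + v(4.5) + ...].
Sum ≈ 8.3864.

8.3864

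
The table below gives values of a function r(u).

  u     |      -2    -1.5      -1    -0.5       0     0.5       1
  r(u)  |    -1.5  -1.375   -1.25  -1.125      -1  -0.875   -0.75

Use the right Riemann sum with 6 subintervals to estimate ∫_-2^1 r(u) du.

Δu = 0.5.
Sum = 0.5·[(-1.375) + (-1.25) + (-1.125) + (-1) + (-0.875) + (-0.75)] = -3.1875.

-3.1875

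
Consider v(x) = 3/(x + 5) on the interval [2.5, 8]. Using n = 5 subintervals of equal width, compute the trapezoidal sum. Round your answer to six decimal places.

1.653717

Δx = (8 − 2.5)/5 = 1.1.
v(2.5) = 0.4, v(3.6) = 15/43, v(4.7) = 30/97, v(5.8) = 5/18, v(6.9) = 30/119, v(8) = 3/13.
T_5 = (Δx/2)·[v(x_0) + 2v(x_1) + ... + 2v(x_{4}) + v(x_5)].
Sum ≈ 1.653717.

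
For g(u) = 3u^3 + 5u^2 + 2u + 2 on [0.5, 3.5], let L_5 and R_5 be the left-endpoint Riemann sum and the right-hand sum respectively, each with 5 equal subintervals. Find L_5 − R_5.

L_5 = 147.615.
R_5 = 264.165.
L_5 − R_5 = -116.55.

-116.55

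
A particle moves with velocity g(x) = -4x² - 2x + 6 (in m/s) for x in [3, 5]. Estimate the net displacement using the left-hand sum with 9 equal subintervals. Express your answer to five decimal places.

Δx = (5 − 3)/9 = 2/9.
Left endpoints: 3, 29/9, 31/9, 11/3, 35/9, 37/9, 13/3, 41/9, 43/9.
g(3) = -36, g(29/9) = -3400/81, g(31/9) = -3916/81, g(11/3) = -496/9, g(35/9) = -5044/81, g(37/9) = -5656/81, g(13/3) = -700/9, g(41/9) = -6976/81, g(43/9) = -7684/81.
Sum = Δx · [g(3) + g(29/9) + g(31/9) + ...].
Sum ≈ -127.17695.

-127.17695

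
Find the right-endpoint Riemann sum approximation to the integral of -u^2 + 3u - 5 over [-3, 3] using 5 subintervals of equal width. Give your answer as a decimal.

Δu = (3 − (-3))/5 = 1.2.
Right endpoints: -1.8, -0.6, 0.6, 1.8, 3.
f(-1.8) = -13.64, f(-0.6) = -7.16, f(0.6) = -3.56, f(1.8) = -2.84, f(3) = -5.
Sum = Δu · [f(-1.8) + f(-0.6) + f(0.6) + f(1.8) + f(3)].
Sum = -38.64.

-38.64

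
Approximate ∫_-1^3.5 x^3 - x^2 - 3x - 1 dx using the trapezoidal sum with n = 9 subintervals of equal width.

1.78125

Δx = (3.5 − (-1))/9 = 0.5.
f(-1) = 0, f(-0.5) = 0.125, f(0) = -1, f(0.5) = -2.625, f(1) = -4, f(1.5) = -4.375, f(2) = -3, f(2.5) = 0.875, f(3) = 8, f(3.5) = 19.125.
T_9 = (Δx/2)·[f(x_0) + 2f(x_1) + ... + 2f(x_{8}) + f(x_9)].
Sum = 1.78125.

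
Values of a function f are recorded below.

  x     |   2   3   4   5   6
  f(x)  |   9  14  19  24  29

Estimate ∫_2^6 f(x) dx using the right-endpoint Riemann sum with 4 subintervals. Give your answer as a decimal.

86

Δx = 1.
Sum = 1·[14 + 19 + 24 + 29] = 86.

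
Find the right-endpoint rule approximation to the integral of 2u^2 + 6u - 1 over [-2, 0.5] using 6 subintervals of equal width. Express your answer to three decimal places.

-6.626

Δu = (0.5 − (-2))/6 = 5/12.
Right endpoints: -19/12, -7/6, -0.75, -1/3, 1/12, 0.5.
f(-19/12) = -395/72, f(-7/6) = -95/18, f(-0.75) = -4.375, f(-1/3) = -25/9, f(1/12) = -35/72, f(0.5) = 2.5.
Sum = Δu · [f(-19/12) + f(-7/6) + f(-0.75) + ...].
Sum ≈ -6.626.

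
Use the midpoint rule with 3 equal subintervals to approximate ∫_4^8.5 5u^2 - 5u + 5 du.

794.53125

Δu = (8.5 − 4)/3 = 1.5.
Midpoints: 4.75, 6.25, 7.75.
f(4.75) = 94.0625, f(6.25) = 169.0625, f(7.75) = 266.5625.
Sum = Δu · [f(4.75) + f(6.25) + f(7.75)].
Sum = 794.53125.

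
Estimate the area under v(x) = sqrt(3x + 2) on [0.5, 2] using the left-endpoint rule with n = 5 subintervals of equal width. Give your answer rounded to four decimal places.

3.4276

Δx = (2 − 0.5)/5 = 0.3.
Left endpoints: 0.5, 0.8, 1.1, 1.4, 1.7.
v(0.5) ≈ 1.8708, v(0.8) ≈ 2.0976, v(1.1) ≈ 2.3022, v(1.4) ≈ 2.4900, v(1.7) ≈ 2.6646.
Sum = Δx · [v(0.5) + v(0.8) + v(1.1) + v(1.4) + v(1.7)].
Sum ≈ 3.4276.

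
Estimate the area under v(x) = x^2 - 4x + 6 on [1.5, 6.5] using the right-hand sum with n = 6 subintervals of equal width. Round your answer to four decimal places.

49.3287

Δx = (6.5 − 1.5)/6 = 5/6.
Right endpoints: 7/3, 19/6, 4, 29/6, 17/3, 6.5.
v(7/3) = 19/9, v(19/6) = 121/36, v(4) = 6, v(29/6) = 361/36, v(17/3) = 139/9, v(6.5) = 22.25.
Sum = Δx · [v(7/3) + v(19/6) + v(4) + ...].
Sum ≈ 49.3287.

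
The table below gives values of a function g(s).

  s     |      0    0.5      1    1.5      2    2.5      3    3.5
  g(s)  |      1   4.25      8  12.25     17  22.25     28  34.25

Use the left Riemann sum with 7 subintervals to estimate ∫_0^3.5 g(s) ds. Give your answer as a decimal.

Δs = 0.5.
Sum = 0.5·[1 + 4.25 + 8 + 12.25 + 17 + 22.25 + 28] = 46.375.

46.375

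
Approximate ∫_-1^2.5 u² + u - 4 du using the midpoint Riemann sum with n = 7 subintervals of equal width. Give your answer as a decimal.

-5.90625

Δu = (2.5 − (-1))/7 = 0.5.
Midpoints: -0.75, -0.25, 0.25, 0.75, 1.25, 1.75, 2.25.
f(-0.75) = -4.1875, f(-0.25) = -4.1875, f(0.25) = -3.6875, f(0.75) = -2.6875, f(1.25) = -1.1875, f(1.75) = 0.8125, f(2.25) = 3.3125.
Sum = Δu · [f(-0.75) + f(-0.25) + f(0.25) + ...].
Sum = -5.90625.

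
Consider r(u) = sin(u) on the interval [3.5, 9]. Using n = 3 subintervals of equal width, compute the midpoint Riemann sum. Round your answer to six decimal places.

Δu = (9 − 3.5)/3 = 11/6.
Midpoints: 53/12, 6.25, 97/12.
r(53/12) ≈ -0.956592, r(6.25) ≈ -0.033179, r(97/12) ≈ 0.973814.
Sum = Δu · [r(53/12) + r(6.25) + r(97/12)].
Sum ≈ -0.029255.

-0.029255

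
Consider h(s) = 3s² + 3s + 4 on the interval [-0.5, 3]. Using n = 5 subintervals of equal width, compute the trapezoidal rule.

55.1075

Δs = (3 − (-0.5))/5 = 0.7.
h(-0.5) = 3.25, h(0.2) = 4.72, h(0.9) = 9.13, h(1.6) = 16.48, h(2.3) = 26.77, h(3) = 40.
T_5 = (Δs/2)·[h(s_0) + 2h(s_1) + ... + 2h(s_{4}) + h(s_5)].
Sum = 55.1075.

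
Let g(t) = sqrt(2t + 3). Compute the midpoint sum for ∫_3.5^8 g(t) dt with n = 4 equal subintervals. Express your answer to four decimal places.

Δt = (8 − 3.5)/4 = 1.125.
Midpoints: 4.0625, 5.1875, 6.3125, 7.4375.
g(4.0625) ≈ 3.3354, g(5.1875) ≈ 3.6572, g(6.3125) ≈ 3.9528, g(7.4375) ≈ 4.2279.
Sum = Δt · [g(4.0625) + g(5.1875) + g(6.3125) + g(7.4375)].
Sum ≈ 17.0700.

17.0700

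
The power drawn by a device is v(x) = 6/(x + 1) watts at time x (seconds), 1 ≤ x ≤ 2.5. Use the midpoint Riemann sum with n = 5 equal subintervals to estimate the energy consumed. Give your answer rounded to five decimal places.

3.35393

Δx = (2.5 − 1)/5 = 0.3.
Midpoints: 1.15, 1.45, 1.75, 2.05, 2.35.
v(1.15) = 120/43, v(1.45) = 120/49, v(1.75) = 24/11, v(2.05) = 120/61, v(2.35) = 120/67.
Sum = Δx · [v(1.15) + v(1.45) + v(1.75) + v(2.05) + v(2.35)].
Sum ≈ 3.35393.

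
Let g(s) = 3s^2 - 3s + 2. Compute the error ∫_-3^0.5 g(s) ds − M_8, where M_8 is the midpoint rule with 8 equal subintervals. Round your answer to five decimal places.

0.16748

Exact integral: ∫_-3^0.5 g(s) ds = 47.25.
M_8 ≈ 47.0825195.
Error ≈ 47.25 − 47.0825195 ≈ 0.16748.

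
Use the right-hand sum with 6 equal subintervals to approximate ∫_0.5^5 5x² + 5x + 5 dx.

Δx = (5 − 0.5)/6 = 0.75.
Right endpoints: 1.25, 2, 2.75, 3.5, 4.25, 5.
f(1.25) = 19.0625, f(2) = 35, f(2.75) = 56.5625, f(3.5) = 83.75, f(4.25) = 116.5625, f(5) = 155.
Sum = Δx · [f(1.25) + f(2) + f(2.75) + ...].
Sum = 349.453125.

349.453125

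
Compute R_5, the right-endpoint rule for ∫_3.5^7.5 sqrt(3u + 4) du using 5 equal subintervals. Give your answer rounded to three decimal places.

Δu = (7.5 − 3.5)/5 = 0.8.
Right endpoints: 4.3, 5.1, 5.9, 6.7, 7.5.
f(4.3) ≈ 4.111, f(5.1) ≈ 4.393, f(5.9) ≈ 4.658, f(6.7) ≈ 4.909, f(7.5) ≈ 5.148.
Sum = Δu · [f(4.3) + f(5.1) + f(5.9) + f(6.7) + f(7.5)].
Sum ≈ 18.576.

18.576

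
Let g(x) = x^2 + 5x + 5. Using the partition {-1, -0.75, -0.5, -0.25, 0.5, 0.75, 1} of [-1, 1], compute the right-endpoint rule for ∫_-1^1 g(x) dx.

12.984375

Subinterval widths: 0.25, 0.25, 0.25, 0.75, 0.25, 0.25.
Right endpoints: -0.75, -0.5, -0.25, 0.5, 0.75, 1.
g(-0.75) = 1.8125, g(-0.5) = 2.75, g(-0.25) = 3.8125, g(0.5) = 7.75, g(0.75) = 9.3125, g(1) = 11.
Sum = Σ Δx_i · g(x_i).
Sum = 12.984375.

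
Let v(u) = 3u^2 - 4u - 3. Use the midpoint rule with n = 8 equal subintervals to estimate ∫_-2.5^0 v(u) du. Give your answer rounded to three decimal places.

20.564

Δu = (0 − (-2.5))/8 = 0.3125.
Midpoints: -2.34375, -2.03125, -1.71875, -1.40625, -1.09375, -0.78125, -0.46875, -0.15625.
v(-2.34375) = 23403/1024, v(-2.03125) = 17923/1024, v(-1.71875) = 13043/1024, v(-1.40625) = 8763/1024, v(-1.09375) = 5083/1024, v(-0.78125) = 2003/1024, v(-0.46875) = -477/1024, v(-0.15625) = -2357/1024.
Sum = Δu · [v(-2.34375) + v(-2.03125) + v(-1.71875) + ...].
Sum ≈ 20.564.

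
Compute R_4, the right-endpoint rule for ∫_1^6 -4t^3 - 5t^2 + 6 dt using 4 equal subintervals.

Δt = (6 − 1)/4 = 1.25.
Right endpoints: 2.25, 3.5, 4.75, 6.
f(2.25) = -64.875, f(3.5) = -226.75, f(4.75) = -535.5, f(6) = -1038.
Sum = Δt · [f(2.25) + f(3.5) + f(4.75) + f(6)].
Sum = -2331.40625.

-2331.40625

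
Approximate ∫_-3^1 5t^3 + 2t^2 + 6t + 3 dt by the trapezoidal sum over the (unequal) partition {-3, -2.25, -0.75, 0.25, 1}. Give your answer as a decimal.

-106.984375

Subinterval widths: 0.75, 1.5, 1, 0.75.
f(-3) = -132, f(-2.25) = -57.328125, f(-0.75) = -2.484375, f(0.25) = 4.703125, f(1) = 16.
On each subinterval the trapezoid contributes (Δt_i/2)·[f(t_{i-1}) + f(t_i)].
Sum = -106.984375.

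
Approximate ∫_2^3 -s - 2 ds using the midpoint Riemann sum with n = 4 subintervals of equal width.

Δs = (3 − 2)/4 = 0.25.
Midpoints: 2.125, 2.375, 2.625, 2.875.
f(2.125) = -4.125, f(2.375) = -4.375, f(2.625) = -4.625, f(2.875) = -4.875.
Sum = Δs · [f(2.125) + f(2.375) + f(2.625) + f(2.875)].
Sum = -4.5.

-4.5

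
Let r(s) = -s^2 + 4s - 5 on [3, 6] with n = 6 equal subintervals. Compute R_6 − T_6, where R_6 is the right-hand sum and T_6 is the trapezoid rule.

R_6 = -27.875.
T_6 = -24.125.
R_6 − T_6 = -3.75.

-3.75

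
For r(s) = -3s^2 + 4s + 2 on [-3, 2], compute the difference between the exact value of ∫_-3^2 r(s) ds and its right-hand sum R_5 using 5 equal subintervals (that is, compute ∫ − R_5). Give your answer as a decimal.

-15

Exact integral: ∫_-3^2 r(s) ds = -35.
R_5 = -20.
Error = -35 − (-20) = -15.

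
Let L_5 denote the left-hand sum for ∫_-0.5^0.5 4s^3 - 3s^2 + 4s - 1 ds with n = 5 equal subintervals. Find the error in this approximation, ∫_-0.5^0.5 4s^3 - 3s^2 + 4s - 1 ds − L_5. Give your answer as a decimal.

0.52

Exact integral: ∫_-0.5^0.5 f(s) ds = -1.25.
L_5 = -1.77.
Error = -1.25 − (-1.77) = 0.52.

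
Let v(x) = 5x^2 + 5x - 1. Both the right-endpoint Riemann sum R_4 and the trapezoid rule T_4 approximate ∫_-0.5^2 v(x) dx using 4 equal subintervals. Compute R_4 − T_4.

R_4 = 30.99609375.
T_4 = 21.23046875.
R_4 − T_4 = 9.765625.

9.765625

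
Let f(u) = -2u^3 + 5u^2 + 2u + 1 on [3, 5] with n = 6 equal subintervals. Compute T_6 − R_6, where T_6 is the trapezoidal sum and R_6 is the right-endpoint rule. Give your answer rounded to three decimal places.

18.667

T_6 ≈ -91.37037.
R_6 ≈ -110.03704.
T_6 − R_6 ≈ 18.667.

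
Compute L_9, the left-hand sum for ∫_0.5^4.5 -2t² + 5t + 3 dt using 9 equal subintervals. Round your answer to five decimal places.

5.51440

Δt = (4.5 − 0.5)/9 = 4/9.
Left endpoints: 0.5, 17/18, 25/18, 11/6, 41/18, 49/18, 19/6, 65/18, 73/18.
f(0.5) = 5, f(17/18) = 481/81, f(25/18) = 493/81, f(11/6) = 49/9, f(41/18) = 325/81, f(49/18) = 145/81, f(19/6) = -11/9, f(65/18) = -407/81, f(73/18) = -779/81.
Sum = Δt · [f(0.5) + f(17/18) + f(25/18) + ...].
Sum ≈ 5.51440.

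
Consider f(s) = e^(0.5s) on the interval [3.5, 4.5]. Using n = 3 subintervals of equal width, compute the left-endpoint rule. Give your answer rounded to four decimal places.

6.8614

Δs = (4.5 − 3.5)/3 = 1/3.
Left endpoints: 3.5, 23/6, 25/6.
f(3.5) ≈ 5.7546, f(23/6) ≈ 6.7983, f(25/6) ≈ 8.0312.
Sum = Δs · [f(3.5) + f(23/6) + f(25/6)].
Sum ≈ 6.8614.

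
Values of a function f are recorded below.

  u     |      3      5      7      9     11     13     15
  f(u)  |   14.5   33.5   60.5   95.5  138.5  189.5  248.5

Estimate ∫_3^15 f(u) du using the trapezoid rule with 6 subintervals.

1298

Δu = 2.
T_6 = (2/2)·[14.5 + 2·33.5 + 2·60.5 + 2·95.5 + 2·138.5 + 2·189.5 + 248.5] = 1298.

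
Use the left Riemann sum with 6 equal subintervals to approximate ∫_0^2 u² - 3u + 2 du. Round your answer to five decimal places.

Δu = (2 − 0)/6 = 1/3.
Left endpoints: 0, 1/3, 2/3, 1, 4/3, 5/3.
f(0) = 2, f(1/3) = 10/9, f(2/3) = 4/9, f(1) = 0, f(4/3) = -2/9, f(5/3) = -2/9.
Sum = Δu · [f(0) + f(1/3) + f(2/3) + ...].
Sum ≈ 1.03704.

1.03704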